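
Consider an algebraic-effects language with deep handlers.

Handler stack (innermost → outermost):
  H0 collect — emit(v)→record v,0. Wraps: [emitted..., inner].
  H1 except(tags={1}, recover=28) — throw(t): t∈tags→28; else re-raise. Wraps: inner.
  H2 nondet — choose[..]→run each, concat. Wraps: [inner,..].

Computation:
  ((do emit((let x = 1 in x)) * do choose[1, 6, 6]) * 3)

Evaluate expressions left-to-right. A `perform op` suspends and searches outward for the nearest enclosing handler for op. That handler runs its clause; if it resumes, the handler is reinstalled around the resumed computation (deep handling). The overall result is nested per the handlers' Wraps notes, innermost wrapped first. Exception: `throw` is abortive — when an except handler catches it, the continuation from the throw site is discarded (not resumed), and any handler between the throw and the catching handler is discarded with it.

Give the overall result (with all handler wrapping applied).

Step-by-step:
emit(1) @ H0 ⇒ out+=1
choose[1, 6, 6] @ H2
  branch[0] choose=1:
    H0 returns [1, 0]
    H1 returns [1, 0]
    H2 returns [[1, 0]]
  branch[1] choose=6:
    H0 returns [1, 0]
    H1 returns [1, 0]
    H2 returns [[1, 0]]
  branch[2] choose=6:
    H0 returns [1, 0]
    H1 returns [1, 0]
    H2 returns [[1, 0]]
= [[1, 0], [1, 0], [1, 0]]

Answer: [[1, 0], [1, 0], [1, 0]]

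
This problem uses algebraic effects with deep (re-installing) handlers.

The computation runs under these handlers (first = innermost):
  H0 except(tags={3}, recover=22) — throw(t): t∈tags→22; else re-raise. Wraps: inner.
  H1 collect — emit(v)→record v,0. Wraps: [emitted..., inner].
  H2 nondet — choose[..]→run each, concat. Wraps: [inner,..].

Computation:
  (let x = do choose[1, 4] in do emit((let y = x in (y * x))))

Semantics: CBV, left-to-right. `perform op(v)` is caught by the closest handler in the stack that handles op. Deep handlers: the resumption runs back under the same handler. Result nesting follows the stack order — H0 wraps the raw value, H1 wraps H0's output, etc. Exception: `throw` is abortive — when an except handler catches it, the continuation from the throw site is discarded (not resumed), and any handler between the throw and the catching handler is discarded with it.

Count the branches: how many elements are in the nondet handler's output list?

Step-by-step:
choose[1, 4] @ H2
  branch[0] choose=1:
    emit(1) @ H1 ⇒ out+=1
    H0 returns 0
    H1 returns [1, 0]
    H2 returns [[1, 0]]
  branch[1] choose=4:
    emit(16) @ H1 ⇒ out+=16
    H0 returns 0
    H1 returns [16, 0]
    H2 returns [[16, 0]]
= [[1, 0], [16, 0]]

Answer: 2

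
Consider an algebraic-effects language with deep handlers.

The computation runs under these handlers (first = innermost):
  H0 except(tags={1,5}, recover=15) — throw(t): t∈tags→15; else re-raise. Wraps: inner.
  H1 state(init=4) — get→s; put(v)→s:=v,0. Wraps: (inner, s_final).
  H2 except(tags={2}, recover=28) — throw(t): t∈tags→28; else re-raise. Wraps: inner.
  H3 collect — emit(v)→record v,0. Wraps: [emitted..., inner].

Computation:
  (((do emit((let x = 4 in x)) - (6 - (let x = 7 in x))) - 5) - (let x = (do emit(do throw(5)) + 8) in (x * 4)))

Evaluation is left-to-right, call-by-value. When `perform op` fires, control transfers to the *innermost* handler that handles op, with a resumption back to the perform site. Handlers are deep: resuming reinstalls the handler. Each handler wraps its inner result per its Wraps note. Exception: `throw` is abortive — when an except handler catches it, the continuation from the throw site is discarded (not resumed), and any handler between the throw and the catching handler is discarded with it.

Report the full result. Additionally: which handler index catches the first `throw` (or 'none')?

Evaluation trace:
emit(4) @ H3 ⇒ out+=4
throw(5) @ H0 caught ⇒ 15
H1 returns (15, 4)
H2 returns (15, 4)
H3 returns [4, (15, 4)]
= [4, (15, 4)]

Answer: [4, (15, 4)] ; first throw caught by: H0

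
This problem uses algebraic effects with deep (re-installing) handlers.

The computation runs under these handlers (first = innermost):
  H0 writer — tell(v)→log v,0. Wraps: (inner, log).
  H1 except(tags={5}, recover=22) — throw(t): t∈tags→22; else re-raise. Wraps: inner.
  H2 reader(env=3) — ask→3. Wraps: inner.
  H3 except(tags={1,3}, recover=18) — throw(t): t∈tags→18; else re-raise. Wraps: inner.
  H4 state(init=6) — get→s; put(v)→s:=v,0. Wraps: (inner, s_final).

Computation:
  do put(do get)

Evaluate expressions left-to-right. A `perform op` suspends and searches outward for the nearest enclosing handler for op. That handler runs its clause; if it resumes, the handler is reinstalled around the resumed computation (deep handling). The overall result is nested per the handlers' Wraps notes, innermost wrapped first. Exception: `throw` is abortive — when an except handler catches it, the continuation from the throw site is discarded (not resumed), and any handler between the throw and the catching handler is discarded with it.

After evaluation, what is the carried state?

Working:
get @ H4 ⇒ 6
put(6) @ H4 ⇒ s:=6
H0 returns (0, ())
H1 returns (0, ())
H2 returns (0, ())
H3 returns (0, ())
H4 returns ((0, ()), 6)
= ((0, ()), 6)

Answer: 6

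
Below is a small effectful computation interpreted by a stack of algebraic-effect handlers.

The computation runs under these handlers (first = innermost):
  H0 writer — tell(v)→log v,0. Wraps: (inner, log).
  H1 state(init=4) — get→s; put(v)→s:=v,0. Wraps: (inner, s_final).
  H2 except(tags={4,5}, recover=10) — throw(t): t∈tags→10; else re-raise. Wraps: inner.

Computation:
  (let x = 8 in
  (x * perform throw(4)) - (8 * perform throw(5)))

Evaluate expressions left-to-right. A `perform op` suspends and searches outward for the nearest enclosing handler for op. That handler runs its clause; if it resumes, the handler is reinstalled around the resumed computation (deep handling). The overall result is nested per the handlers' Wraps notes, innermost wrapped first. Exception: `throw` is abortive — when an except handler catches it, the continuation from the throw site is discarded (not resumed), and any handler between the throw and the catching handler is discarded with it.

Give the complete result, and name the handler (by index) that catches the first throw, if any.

Answer: 10 ; first throw caught by: H2

Working:
throw(4) @ H2 caught ⇒ 10
= 10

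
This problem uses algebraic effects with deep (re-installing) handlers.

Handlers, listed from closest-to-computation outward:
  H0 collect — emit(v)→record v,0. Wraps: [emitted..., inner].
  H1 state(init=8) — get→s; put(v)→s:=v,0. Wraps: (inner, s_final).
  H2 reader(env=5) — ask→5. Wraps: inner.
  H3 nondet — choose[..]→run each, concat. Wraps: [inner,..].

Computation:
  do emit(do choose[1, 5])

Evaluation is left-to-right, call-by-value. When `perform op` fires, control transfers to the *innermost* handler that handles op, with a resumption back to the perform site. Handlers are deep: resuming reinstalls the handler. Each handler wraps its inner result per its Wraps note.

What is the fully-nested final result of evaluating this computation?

Answer: [([1, 0], 8), ([5, 0], 8)]

Working:
choose[1, 5] @ H3
  branch[0] choose=1:
    emit(1) @ H0 ⇒ out+=1
    H0 returns [1, 0]
    H1 returns ([1, 0], 8)
    H2 returns ([1, 0], 8)
    H3 returns [([1, 0], 8)]
  branch[1] choose=5:
    emit(5) @ H0 ⇒ out+=5
    H0 returns [5, 0]
    H1 returns ([5, 0], 8)
    H2 returns ([5, 0], 8)
    H3 returns [([5, 0], 8)]
= [([1, 0], 8), ([5, 0], 8)]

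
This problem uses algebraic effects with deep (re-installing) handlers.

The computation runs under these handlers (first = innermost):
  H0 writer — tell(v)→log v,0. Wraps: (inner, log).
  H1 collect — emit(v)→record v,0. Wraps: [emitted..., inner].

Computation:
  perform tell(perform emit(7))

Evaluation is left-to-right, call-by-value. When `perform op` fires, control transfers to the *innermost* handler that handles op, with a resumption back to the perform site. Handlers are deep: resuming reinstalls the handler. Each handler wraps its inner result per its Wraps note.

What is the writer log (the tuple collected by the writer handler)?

Step-by-step:
emit(7) @ H1 ⇒ out+=7
tell(0) @ H0 ⇒ log+=0
H0 returns (0, (0))
H1 returns [7, (0, (0))]
= [7, (0, (0))]

Answer: (0)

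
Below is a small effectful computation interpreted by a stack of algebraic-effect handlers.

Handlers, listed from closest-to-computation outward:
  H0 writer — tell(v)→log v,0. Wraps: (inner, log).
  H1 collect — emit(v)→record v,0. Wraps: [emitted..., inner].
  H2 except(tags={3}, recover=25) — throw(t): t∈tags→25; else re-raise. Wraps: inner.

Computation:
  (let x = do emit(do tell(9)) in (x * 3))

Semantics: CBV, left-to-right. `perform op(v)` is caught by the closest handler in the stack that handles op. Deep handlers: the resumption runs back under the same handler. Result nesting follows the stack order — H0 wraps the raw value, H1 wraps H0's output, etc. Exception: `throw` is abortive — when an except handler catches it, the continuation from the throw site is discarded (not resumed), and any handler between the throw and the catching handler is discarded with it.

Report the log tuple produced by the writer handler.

Answer: (9)

Evaluation trace:
tell(9) @ H0 ⇒ log+=9
emit(0) @ H1 ⇒ out+=0
H0 returns (0, (9))
H1 returns [0, (0, (9))]
H2 returns [0, (0, (9))]
= [0, (0, (9))]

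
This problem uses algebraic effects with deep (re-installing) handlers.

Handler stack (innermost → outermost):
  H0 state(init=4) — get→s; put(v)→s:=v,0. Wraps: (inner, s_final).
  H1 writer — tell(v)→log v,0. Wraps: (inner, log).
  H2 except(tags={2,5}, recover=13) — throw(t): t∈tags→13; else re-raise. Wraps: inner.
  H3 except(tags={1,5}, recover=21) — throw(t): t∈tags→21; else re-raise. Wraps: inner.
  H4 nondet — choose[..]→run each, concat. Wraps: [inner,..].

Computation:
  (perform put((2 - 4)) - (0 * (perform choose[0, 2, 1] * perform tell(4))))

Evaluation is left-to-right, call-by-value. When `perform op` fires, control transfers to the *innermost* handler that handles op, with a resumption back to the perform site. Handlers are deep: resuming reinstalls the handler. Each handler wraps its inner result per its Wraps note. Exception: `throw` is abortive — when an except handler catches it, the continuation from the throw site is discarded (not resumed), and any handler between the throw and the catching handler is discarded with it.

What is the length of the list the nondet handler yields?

Answer: 3

Evaluation trace:
put(-2) @ H0 ⇒ s:=-2
choose[0, 2, 1] @ H4
  branch[0] choose=0:
    tell(4) @ H1 ⇒ log+=4
    H0 returns (0, -2)
    H1 returns ((0, -2), (4))
    H2 returns ((0, -2), (4))
    H3 returns ((0, -2), (4))
    H4 returns [((0, -2), (4))]
  branch[1] choose=2:
    tell(4) @ H1 ⇒ log+=4
    H0 returns (0, -2)
    H1 returns ((0, -2), (4))
    H2 returns ((0, -2), (4))
    H3 returns ((0, -2), (4))
    H4 returns [((0, -2), (4))]
  branch[2] choose=1:
    tell(4) @ H1 ⇒ log+=4
    H0 returns (0, -2)
    H1 returns ((0, -2), (4))
    H2 returns ((0, -2), (4))
    H3 returns ((0, -2), (4))
    H4 returns [((0, -2), (4))]
= [((0, -2), (4)), ((0, -2), (4)), ((0, -2), (4))]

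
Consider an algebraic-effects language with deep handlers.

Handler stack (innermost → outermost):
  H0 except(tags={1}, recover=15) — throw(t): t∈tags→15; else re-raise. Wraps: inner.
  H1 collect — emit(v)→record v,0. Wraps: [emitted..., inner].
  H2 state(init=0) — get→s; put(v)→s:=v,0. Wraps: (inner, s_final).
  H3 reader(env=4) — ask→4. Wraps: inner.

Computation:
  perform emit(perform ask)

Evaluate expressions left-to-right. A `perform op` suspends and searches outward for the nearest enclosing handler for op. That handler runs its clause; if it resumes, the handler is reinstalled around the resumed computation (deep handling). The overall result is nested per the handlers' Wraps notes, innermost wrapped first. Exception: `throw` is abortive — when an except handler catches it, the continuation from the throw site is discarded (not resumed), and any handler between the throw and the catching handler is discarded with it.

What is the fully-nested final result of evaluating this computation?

Answer: ([4, 0], 0)

Evaluation trace:
ask @ H3 ⇒ 4
emit(4) @ H1 ⇒ out+=4
H0 returns 0
H1 returns [4, 0]
H2 returns ([4, 0], 0)
H3 returns ([4, 0], 0)
= ([4, 0], 0)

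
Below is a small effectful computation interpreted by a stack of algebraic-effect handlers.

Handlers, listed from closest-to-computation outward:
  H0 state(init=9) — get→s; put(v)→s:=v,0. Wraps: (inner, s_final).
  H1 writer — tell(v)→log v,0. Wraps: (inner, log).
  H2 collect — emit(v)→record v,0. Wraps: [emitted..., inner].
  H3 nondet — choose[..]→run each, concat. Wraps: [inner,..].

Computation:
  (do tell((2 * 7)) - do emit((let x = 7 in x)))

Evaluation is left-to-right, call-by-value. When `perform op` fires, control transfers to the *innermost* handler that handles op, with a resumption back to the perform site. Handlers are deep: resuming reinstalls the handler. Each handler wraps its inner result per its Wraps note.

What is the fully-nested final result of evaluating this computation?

Answer: [[7, ((0, 9), (14))]]

Evaluation trace:
tell(14) @ H1 ⇒ log+=14
emit(7) @ H2 ⇒ out+=7
H0 returns (0, 9)
H1 returns ((0, 9), (14))
H2 returns [7, ((0, 9), (14))]
H3 returns [[7, ((0, 9), (14))]]
= [[7, ((0, 9), (14))]]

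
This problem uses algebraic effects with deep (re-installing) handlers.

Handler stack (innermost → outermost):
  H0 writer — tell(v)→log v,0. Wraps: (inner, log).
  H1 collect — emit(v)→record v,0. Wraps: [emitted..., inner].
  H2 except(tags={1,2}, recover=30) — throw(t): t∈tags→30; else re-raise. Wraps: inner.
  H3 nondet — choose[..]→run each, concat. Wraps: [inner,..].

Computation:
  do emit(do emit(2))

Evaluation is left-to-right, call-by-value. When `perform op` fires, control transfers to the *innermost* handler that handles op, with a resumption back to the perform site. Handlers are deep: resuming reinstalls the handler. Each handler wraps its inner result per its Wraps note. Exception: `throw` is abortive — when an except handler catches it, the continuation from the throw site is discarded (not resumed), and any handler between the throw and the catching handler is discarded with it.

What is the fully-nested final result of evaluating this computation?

Answer: [[2, 0, (0, ())]]

Working:
emit(2) @ H1 ⇒ out+=2
emit(0) @ H1 ⇒ out+=0
H0 returns (0, ())
H1 returns [2, 0, (0, ())]
H2 returns [2, 0, (0, ())]
H3 returns [[2, 0, (0, ())]]
= [[2, 0, (0, ())]]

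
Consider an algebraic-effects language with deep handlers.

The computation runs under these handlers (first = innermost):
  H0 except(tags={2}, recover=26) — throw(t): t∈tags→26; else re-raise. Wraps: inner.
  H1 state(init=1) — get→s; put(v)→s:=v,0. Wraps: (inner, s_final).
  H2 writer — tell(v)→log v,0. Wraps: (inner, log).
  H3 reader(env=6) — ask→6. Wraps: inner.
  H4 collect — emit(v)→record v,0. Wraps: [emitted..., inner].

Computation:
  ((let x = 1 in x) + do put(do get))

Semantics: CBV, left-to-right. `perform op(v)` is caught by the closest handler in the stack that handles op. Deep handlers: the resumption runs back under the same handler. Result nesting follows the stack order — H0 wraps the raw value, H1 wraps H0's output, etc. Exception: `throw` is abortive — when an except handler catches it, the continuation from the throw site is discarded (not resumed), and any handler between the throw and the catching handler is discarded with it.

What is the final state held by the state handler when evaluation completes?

Answer: 1

Working:
get @ H1 ⇒ 1
put(1) @ H1 ⇒ s:=1
H0 returns 1
H1 returns (1, 1)
H2 returns ((1, 1), ())
H3 returns ((1, 1), ())
H4 returns [((1, 1), ())]
= [((1, 1), ())]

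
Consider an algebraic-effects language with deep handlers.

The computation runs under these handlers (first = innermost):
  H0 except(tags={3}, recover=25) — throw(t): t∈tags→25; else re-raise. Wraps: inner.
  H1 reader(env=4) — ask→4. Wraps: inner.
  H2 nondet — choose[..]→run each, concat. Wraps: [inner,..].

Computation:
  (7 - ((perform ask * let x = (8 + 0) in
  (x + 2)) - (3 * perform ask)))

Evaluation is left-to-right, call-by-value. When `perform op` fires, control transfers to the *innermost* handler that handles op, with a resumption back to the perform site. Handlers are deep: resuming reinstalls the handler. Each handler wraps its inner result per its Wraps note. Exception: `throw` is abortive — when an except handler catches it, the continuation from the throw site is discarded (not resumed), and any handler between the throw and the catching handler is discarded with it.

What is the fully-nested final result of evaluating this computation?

Answer: [-21]

Working:
ask @ H1 ⇒ 4
ask @ H1 ⇒ 4
H0 returns -21
H1 returns -21
H2 returns [-21]
= [-21]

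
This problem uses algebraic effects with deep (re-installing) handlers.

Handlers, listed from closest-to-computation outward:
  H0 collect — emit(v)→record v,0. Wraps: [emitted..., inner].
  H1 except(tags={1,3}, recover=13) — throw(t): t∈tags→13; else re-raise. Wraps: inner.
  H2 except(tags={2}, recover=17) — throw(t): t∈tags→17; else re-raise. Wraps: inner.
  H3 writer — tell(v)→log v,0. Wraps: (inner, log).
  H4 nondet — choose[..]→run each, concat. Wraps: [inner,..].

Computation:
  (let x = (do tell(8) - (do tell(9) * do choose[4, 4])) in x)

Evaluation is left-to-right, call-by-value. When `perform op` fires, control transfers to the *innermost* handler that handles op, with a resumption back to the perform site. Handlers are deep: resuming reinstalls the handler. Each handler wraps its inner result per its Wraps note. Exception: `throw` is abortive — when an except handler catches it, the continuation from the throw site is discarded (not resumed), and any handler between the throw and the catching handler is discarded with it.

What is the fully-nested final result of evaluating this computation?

Working:
tell(8) @ H3 ⇒ log+=8
tell(9) @ H3 ⇒ log+=9
choose[4, 4] @ H4
  branch[0] choose=4:
    H0 returns [0]
    H1 returns [0]
    H2 returns [0]
    H3 returns ([0], (8, 9))
    H4 returns [([0], (8, 9))]
  branch[1] choose=4:
    H0 returns [0]
    H1 returns [0]
    H2 returns [0]
    H3 returns ([0], (8, 9))
    H4 returns [([0], (8, 9))]
= [([0], (8, 9)), ([0], (8, 9))]

Answer: [([0], (8, 9)), ([0], (8, 9))]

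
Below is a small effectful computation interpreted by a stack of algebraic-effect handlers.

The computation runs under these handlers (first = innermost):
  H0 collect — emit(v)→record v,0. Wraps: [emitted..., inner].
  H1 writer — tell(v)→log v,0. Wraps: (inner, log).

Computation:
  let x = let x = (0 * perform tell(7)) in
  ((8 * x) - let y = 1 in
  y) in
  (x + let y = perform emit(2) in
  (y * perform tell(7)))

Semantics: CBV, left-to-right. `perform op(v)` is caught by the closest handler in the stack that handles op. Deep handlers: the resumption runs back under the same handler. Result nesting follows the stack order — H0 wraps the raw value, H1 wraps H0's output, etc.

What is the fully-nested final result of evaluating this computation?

Answer: ([2, -1], (7, 7))

Evaluation trace:
tell(7) @ H1 ⇒ log+=7
emit(2) @ H0 ⇒ out+=2
tell(7) @ H1 ⇒ log+=7
H0 returns [2, -1]
H1 returns ([2, -1], (7, 7))
= ([2, -1], (7, 7))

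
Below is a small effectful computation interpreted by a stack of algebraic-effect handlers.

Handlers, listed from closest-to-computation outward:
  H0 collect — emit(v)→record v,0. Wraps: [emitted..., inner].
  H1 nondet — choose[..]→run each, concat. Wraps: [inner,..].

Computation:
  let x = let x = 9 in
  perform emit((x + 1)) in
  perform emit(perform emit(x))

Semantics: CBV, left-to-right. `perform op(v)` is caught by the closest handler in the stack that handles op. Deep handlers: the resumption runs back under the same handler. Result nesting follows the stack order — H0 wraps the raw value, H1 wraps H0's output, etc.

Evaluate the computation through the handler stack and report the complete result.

Answer: [[10, 0, 0, 0]]

Step-by-step:
emit(10) @ H0 ⇒ out+=10
emit(0) @ H0 ⇒ out+=0
emit(0) @ H0 ⇒ out+=0
H0 returns [10, 0, 0, 0]
H1 returns [[10, 0, 0, 0]]
= [[10, 0, 0, 0]]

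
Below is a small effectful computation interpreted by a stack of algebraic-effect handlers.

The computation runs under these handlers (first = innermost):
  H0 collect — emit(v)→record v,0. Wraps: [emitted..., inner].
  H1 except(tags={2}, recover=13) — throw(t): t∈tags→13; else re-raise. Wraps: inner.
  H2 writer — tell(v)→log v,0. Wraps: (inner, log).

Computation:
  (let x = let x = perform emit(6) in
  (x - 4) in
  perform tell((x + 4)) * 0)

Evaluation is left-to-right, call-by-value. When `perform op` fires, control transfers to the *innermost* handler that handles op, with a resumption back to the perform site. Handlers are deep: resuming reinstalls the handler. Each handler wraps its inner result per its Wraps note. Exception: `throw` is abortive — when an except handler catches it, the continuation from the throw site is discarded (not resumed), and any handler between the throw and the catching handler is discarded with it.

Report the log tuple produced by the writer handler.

Answer: (0)

Step-by-step:
emit(6) @ H0 ⇒ out+=6
tell(0) @ H2 ⇒ log+=0
H0 returns [6, 0]
H1 returns [6, 0]
H2 returns ([6, 0], (0))
= ([6, 0], (0))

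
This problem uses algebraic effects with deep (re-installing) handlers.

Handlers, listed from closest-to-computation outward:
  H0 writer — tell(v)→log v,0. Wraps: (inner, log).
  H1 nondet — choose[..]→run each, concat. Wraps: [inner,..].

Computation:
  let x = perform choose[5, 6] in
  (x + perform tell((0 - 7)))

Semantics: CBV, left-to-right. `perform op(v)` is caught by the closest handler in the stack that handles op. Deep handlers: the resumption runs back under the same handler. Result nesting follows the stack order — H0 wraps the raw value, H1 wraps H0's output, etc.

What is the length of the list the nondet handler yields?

Answer: 2

Working:
choose[5, 6] @ H1
  branch[0] choose=5:
    tell(-7) @ H0 ⇒ log+=-7
    H0 returns (5, (-7))
    H1 returns [(5, (-7))]
  branch[1] choose=6:
    tell(-7) @ H0 ⇒ log+=-7
    H0 returns (6, (-7))
    H1 returns [(6, (-7))]
= [(5, (-7)), (6, (-7))]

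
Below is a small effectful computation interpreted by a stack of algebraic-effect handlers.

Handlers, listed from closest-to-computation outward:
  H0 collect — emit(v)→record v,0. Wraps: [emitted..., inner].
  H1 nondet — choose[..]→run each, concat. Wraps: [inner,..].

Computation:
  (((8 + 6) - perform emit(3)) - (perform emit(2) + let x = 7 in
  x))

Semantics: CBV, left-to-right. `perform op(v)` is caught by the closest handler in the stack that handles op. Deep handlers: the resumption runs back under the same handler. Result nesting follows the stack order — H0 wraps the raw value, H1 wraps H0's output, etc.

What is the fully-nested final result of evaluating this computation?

Evaluation trace:
emit(3) @ H0 ⇒ out+=3
emit(2) @ H0 ⇒ out+=2
H0 returns [3, 2, 7]
H1 returns [[3, 2, 7]]
= [[3, 2, 7]]

Answer: [[3, 2, 7]]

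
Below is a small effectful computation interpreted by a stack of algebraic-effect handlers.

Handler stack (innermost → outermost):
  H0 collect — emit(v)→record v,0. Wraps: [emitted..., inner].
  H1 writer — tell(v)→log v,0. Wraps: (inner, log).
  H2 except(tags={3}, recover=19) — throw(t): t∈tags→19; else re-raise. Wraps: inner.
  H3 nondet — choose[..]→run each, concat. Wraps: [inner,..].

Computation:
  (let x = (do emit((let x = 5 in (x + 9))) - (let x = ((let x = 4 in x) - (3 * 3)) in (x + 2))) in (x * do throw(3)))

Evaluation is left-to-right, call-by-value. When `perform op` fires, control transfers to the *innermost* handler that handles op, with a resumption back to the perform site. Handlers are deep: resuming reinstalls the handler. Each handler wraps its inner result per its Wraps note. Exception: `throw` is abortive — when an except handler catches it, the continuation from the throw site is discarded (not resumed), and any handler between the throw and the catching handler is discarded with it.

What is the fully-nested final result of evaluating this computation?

Answer: [19]

Evaluation trace:
emit(14) @ H0 ⇒ out+=14
throw(3) @ H2 caught ⇒ 19
H3 returns [19]
= [19]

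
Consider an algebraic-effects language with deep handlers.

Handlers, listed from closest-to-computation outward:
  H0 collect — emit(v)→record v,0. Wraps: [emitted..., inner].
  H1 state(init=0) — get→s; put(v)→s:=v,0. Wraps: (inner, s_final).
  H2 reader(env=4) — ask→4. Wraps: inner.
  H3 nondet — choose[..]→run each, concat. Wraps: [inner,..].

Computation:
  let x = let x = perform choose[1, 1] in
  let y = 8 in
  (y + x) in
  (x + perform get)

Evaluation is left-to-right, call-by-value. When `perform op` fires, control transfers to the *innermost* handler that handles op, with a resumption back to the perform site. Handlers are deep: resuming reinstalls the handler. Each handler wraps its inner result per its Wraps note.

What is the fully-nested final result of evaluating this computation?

Answer: [([9], 0), ([9], 0)]

Working:
choose[1, 1] @ H3
  branch[0] choose=1:
    get @ H1 ⇒ 0
    H0 returns [9]
    H1 returns ([9], 0)
    H2 returns ([9], 0)
    H3 returns [([9], 0)]
  branch[1] choose=1:
    get @ H1 ⇒ 0
    H0 returns [9]
    H1 returns ([9], 0)
    H2 returns ([9], 0)
    H3 returns [([9], 0)]
= [([9], 0), ([9], 0)]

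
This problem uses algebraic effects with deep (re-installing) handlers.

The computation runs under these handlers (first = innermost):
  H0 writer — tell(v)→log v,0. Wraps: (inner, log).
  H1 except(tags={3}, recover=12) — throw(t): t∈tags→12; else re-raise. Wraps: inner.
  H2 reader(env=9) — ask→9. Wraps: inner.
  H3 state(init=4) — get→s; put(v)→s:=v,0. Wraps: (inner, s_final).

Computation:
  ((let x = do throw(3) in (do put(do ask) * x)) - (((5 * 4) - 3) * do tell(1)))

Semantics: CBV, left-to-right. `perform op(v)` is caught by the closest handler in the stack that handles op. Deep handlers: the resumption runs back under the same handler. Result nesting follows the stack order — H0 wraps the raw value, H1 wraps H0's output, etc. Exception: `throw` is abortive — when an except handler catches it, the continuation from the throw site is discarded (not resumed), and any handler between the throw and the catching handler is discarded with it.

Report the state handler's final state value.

Answer: 4

Working:
throw(3) @ H1 caught ⇒ 12
H2 returns 12
H3 returns (12, 4)
= (12, 4)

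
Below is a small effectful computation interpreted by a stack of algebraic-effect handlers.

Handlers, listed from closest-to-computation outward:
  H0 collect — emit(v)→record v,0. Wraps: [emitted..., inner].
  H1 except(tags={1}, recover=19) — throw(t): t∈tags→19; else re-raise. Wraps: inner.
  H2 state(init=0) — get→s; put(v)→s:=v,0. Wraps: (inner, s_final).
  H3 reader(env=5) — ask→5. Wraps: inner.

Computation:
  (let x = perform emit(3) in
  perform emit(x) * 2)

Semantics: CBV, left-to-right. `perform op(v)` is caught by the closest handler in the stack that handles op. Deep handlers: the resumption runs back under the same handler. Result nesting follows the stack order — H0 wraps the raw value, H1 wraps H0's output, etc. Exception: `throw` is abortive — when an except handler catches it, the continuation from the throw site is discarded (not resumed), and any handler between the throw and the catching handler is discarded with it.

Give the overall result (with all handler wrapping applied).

Answer: ([3, 0, 0], 0)

Step-by-step:
emit(3) @ H0 ⇒ out+=3
emit(0) @ H0 ⇒ out+=0
H0 returns [3, 0, 0]
H1 returns [3, 0, 0]
H2 returns ([3, 0, 0], 0)
H3 returns ([3, 0, 0], 0)
= ([3, 0, 0], 0)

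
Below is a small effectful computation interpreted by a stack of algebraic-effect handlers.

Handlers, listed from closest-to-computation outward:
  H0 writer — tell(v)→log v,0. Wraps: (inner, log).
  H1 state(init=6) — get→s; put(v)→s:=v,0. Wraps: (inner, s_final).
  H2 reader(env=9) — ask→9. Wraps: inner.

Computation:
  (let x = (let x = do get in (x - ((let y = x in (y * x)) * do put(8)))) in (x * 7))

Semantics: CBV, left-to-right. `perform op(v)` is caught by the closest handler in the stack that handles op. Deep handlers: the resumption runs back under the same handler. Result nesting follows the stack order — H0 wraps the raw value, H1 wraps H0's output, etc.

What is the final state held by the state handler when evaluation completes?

Answer: 8

Evaluation trace:
get @ H1 ⇒ 6
put(8) @ H1 ⇒ s:=8
H0 returns (42, ())
H1 returns ((42, ()), 8)
H2 returns ((42, ()), 8)
= ((42, ()), 8)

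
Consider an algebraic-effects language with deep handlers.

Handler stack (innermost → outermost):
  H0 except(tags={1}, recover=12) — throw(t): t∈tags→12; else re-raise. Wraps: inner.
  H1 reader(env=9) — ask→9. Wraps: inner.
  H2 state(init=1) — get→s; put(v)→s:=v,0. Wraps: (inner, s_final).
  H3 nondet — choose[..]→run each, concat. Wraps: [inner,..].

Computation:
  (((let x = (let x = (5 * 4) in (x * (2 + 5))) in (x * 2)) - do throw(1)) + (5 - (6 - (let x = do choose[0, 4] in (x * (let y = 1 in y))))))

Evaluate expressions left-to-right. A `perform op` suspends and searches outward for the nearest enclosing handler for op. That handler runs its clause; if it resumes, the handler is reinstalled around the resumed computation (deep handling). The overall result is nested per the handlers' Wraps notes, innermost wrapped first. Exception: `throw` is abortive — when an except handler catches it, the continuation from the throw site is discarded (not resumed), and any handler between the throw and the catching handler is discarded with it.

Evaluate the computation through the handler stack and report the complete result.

Answer: [(12, 1)]

Evaluation trace:
throw(1) @ H0 caught ⇒ 12
H1 returns 12
H2 returns (12, 1)
H3 returns [(12, 1)]
= [(12, 1)]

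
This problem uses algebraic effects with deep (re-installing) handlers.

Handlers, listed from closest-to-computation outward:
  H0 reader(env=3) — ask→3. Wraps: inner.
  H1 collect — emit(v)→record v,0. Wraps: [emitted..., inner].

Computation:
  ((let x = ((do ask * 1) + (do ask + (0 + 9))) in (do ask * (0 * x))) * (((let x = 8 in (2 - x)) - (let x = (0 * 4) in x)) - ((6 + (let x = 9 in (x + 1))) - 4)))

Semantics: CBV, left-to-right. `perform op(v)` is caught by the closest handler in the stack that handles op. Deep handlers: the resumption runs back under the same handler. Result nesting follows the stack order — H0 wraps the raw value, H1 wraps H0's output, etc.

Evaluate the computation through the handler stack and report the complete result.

Answer: [0]

Working:
ask @ H0 ⇒ 3
ask @ H0 ⇒ 3
ask @ H0 ⇒ 3
H0 returns 0
H1 returns [0]
= [0]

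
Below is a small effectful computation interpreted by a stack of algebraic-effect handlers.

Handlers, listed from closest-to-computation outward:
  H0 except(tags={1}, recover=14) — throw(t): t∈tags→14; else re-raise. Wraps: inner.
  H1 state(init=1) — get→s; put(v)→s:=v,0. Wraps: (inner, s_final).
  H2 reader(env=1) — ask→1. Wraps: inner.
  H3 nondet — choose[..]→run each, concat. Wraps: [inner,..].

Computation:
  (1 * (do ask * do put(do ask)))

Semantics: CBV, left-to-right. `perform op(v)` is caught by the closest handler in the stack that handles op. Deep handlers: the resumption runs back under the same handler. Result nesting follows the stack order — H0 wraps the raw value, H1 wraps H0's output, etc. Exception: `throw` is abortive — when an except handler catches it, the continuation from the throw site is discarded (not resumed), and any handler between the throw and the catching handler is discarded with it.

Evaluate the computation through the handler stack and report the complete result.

Working:
ask @ H2 ⇒ 1
ask @ H2 ⇒ 1
put(1) @ H1 ⇒ s:=1
H0 returns 0
H1 returns (0, 1)
H2 returns (0, 1)
H3 returns [(0, 1)]
= [(0, 1)]

Answer: [(0, 1)]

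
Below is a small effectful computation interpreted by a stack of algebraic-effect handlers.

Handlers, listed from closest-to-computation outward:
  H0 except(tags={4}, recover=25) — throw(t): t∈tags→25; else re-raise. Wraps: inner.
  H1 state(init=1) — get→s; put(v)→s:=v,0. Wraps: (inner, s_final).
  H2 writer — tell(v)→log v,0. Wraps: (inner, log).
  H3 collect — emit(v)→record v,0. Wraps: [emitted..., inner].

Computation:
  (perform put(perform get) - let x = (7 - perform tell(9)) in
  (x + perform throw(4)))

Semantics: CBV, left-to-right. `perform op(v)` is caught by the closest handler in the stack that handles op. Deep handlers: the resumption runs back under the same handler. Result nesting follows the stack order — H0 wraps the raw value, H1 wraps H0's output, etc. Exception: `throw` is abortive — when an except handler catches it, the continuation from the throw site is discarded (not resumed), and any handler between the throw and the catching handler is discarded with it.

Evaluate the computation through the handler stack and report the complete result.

Answer: [((25, 1), (9))]

Working:
get @ H1 ⇒ 1
put(1) @ H1 ⇒ s:=1
tell(9) @ H2 ⇒ log+=9
throw(4) @ H0 caught ⇒ 25
H1 returns (25, 1)
H2 returns ((25, 1), (9))
H3 returns [((25, 1), (9))]
= [((25, 1), (9))]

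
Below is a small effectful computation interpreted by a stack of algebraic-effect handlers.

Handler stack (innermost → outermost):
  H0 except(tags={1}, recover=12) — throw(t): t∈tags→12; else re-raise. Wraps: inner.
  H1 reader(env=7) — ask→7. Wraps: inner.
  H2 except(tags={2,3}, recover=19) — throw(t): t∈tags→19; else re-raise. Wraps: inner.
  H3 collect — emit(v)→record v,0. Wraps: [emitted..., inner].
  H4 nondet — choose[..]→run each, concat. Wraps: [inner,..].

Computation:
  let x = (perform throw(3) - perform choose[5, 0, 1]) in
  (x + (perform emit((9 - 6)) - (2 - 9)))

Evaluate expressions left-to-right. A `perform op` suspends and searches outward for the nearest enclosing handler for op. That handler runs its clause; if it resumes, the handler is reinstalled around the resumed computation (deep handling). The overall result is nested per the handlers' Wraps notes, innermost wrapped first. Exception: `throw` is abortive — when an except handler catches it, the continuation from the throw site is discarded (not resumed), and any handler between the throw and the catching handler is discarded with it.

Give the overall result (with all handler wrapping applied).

Answer: [[19]]

Step-by-step:
throw(3) @ H0 re-raised
throw(3) @ H2 caught ⇒ 19
H3 returns [19]
H4 returns [[19]]
= [[19]]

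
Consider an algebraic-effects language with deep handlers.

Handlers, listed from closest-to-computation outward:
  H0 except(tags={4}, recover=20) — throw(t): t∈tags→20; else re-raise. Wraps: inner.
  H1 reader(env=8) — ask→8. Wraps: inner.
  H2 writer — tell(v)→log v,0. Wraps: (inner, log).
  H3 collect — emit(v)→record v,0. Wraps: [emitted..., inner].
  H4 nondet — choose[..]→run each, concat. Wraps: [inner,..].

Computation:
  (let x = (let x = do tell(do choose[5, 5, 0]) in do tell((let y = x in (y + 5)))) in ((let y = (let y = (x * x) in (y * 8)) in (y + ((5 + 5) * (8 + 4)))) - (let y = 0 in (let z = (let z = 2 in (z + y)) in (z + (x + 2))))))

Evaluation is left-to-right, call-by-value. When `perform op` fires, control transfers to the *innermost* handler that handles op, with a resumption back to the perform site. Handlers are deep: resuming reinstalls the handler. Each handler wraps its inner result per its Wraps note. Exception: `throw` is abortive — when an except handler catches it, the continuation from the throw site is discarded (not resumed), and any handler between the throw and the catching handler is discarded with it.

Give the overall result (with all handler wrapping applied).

Working:
choose[5, 5, 0] @ H4
  branch[0] choose=5:
    tell(5) @ H2 ⇒ log+=5
    tell(5) @ H2 ⇒ log+=5
    H0 returns 116
    H1 returns 116
    H2 returns (116, (5, 5))
    H3 returns [(116, (5, 5))]
    H4 returns [[(116, (5, 5))]]
  branch[1] choose=5:
    tell(5) @ H2 ⇒ log+=5
    tell(5) @ H2 ⇒ log+=5
    H0 returns 116
    H1 returns 116
    H2 returns (116, (5, 5))
    H3 returns [(116, (5, 5))]
    H4 returns [[(116, (5, 5))]]
  branch[2] choose=0:
    tell(0) @ H2 ⇒ log+=0
    tell(5) @ H2 ⇒ log+=5
    H0 returns 116
    H1 returns 116
    H2 returns (116, (0, 5))
    H3 returns [(116, (0, 5))]
    H4 returns [[(116, (0, 5))]]
= [[(116, (5, 5))], [(116, (5, 5))], [(116, (0, 5))]]

Answer: [[(116, (5, 5))], [(116, (5, 5))], [(116, (0, 5))]]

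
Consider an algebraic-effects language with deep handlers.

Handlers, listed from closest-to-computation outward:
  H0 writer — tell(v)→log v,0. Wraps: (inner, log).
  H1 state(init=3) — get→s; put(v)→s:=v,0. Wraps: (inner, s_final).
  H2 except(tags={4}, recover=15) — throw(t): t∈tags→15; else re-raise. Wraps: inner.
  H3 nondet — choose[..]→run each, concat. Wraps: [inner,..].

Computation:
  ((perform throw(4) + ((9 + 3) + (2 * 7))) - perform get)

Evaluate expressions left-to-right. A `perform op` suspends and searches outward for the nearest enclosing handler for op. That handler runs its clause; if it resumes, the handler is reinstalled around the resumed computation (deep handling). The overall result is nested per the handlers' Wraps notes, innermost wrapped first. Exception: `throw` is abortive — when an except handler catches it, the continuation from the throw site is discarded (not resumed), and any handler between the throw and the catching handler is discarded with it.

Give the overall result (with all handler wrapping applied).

Answer: [15]

Working:
throw(4) @ H2 caught ⇒ 15
H3 returns [15]
= [15]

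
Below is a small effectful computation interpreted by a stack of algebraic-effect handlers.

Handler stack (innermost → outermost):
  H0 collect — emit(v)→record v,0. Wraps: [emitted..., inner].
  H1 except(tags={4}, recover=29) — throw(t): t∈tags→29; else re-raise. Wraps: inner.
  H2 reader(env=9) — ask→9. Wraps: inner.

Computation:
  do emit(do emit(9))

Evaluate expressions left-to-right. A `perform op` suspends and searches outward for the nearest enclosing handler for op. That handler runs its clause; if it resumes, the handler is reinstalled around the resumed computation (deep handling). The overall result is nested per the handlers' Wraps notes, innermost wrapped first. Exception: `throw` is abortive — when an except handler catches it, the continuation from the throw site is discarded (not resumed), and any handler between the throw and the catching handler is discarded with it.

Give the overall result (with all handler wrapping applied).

Answer: [9, 0, 0]

Working:
emit(9) @ H0 ⇒ out+=9
emit(0) @ H0 ⇒ out+=0
H0 returns [9, 0, 0]
H1 returns [9, 0, 0]
H2 returns [9, 0, 0]
= [9, 0, 0]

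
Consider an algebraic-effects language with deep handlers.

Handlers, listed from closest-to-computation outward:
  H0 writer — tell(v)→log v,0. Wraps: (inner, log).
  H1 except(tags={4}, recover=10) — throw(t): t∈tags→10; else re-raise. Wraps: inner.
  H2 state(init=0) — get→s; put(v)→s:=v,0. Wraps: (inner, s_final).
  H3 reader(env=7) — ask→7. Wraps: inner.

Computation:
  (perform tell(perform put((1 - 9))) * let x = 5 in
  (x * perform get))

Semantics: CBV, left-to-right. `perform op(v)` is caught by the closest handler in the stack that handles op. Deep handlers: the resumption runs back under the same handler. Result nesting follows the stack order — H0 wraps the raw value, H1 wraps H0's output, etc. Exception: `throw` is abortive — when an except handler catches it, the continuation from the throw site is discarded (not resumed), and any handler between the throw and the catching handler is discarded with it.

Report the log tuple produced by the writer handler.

Working:
put(-8) @ H2 ⇒ s:=-8
tell(0) @ H0 ⇒ log+=0
get @ H2 ⇒ -8
H0 returns (0, (0))
H1 returns (0, (0))
H2 returns ((0, (0)), -8)
H3 returns ((0, (0)), -8)
= ((0, (0)), -8)

Answer: (0)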